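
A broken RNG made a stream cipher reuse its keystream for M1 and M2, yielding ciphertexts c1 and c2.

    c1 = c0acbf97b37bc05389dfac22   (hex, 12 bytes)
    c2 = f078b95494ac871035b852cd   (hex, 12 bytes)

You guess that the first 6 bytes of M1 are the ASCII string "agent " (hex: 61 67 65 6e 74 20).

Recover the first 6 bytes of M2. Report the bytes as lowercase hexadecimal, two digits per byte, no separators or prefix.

51b363ad53f7

First, c1 ⊕ c2 = (M1 ⊕ K) ⊕ (M2 ⊕ K) = M1 ⊕ M2, so the key drops out. Then M2 = (M1 ⊕ M2) ⊕ M1 over the first 6 bytes.
byte 0: (c0 XOR f0) XOR 61 = 30 XOR 61 = 51
byte 1: (ac XOR 78) XOR 67 = d4 XOR 67 = b3
byte 2: (bf XOR b9) XOR 65 = 06 XOR 65 = 63
byte 3: (97 XOR 54) XOR 6e = c3 XOR 6e = ad
byte 4: (b3 XOR 94) XOR 74 = 27 XOR 74 = 53
byte 5: (7b XOR ac) XOR 20 = d7 XOR 20 = f7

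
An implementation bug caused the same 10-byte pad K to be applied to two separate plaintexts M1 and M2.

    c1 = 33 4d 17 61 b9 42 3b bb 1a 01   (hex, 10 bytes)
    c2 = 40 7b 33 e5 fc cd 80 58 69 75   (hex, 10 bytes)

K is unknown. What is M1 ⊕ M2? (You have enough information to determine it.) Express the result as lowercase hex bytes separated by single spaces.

c1 ⊕ c2 = (M1 ⊕ K) ⊕ (M2 ⊕ K) = M1 ⊕ M2 — the shared key cancels under XOR.
33 XOR 40 = 73
4d XOR 7b = 36
17 XOR 33 = 24
61 XOR e5 = 84
b9 XOR fc = 45
42 XOR cd = 8f
3b XOR 80 = bb
bb XOR 58 = e3
1a XOR 69 = 73
01 XOR 75 = 74

73 36 24 84 45 8f bb e3 73 74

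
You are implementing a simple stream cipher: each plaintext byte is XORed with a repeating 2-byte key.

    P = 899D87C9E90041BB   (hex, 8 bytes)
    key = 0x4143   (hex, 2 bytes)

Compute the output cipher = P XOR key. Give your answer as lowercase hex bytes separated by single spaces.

c8 de c6 8a a8 43 00 f8

The 2-byte key repeats, so the effective keystream is 41 43 41 43 41 43 41 43.
byte 0: 89 ⊕ 41 = c8
byte 1: 9d ⊕ 43 = de
byte 2: 87 ⊕ 41 = c6
byte 3: c9 ⊕ 43 = 8a
byte 4: e9 ⊕ 41 = a8
byte 5: 00 ⊕ 43 = 43
byte 6: 41 ⊕ 41 = 00
byte 7: bb ⊕ 43 = f8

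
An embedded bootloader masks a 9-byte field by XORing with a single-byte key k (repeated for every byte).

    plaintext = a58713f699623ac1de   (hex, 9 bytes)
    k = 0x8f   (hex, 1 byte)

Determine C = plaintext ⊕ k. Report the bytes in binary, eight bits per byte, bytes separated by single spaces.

00101010 00001000 10011100 01111001 00010110 11101101 10110101 01001110 01010001

The 1-byte key repeats, so the effective keystream is 8f 8f 8f 8f 8f 8f 8f 8f 8f.
byte 0: a5 ⊕ 8f = 2a
byte 1: 87 ⊕ 8f = 08
byte 2: 13 ⊕ 8f = 9c
byte 3: f6 ⊕ 8f = 79
byte 4: 99 ⊕ 8f = 16
byte 5: 62 ⊕ 8f = ed
byte 6: 3a ⊕ 8f = b5
byte 7: c1 ⊕ 8f = 4e
byte 8: de ⊕ 8f = 51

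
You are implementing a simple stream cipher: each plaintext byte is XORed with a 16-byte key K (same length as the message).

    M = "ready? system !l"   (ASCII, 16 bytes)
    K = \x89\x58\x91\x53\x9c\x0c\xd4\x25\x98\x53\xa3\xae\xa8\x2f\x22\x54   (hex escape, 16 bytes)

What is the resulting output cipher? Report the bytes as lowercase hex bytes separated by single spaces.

XOR is its own inverse, so applying the key byte-wise gives the result directly.
byte 0: 01110010 ^ 10001001 = 11111011
byte 1: 01100101 ^ 01011000 = 00111101
byte 2: 01100001 ^ 10010001 = 11110000
byte 3: 01100100 ^ 01010011 = 00110111
byte 4: 01111001 ^ 10011100 = 11100101
byte 5: 00111111 ^ 00001100 = 00110011
byte 6: 00100000 ^ 11010100 = 11110100
byte 7: 01110011 ^ 00100101 = 01010110
byte 8: 01111001 ^ 10011000 = 11100001
byte 9: 01110011 ^ 01010011 = 00100000
byte 10: 01110100 ^ 10100011 = 11010111
byte 11: 01100101 ^ 10101110 = 11001011
byte 12: 01101101 ^ 10101000 = 11000101
byte 13: 00100000 ^ 00101111 = 00001111
byte 14: 00100001 ^ 00100010 = 00000011
byte 15: 01101100 ^ 01010100 = 00111000

fb 3d f0 37 e5 33 f4 56 e1 20 d7 cb c5 0f 03 38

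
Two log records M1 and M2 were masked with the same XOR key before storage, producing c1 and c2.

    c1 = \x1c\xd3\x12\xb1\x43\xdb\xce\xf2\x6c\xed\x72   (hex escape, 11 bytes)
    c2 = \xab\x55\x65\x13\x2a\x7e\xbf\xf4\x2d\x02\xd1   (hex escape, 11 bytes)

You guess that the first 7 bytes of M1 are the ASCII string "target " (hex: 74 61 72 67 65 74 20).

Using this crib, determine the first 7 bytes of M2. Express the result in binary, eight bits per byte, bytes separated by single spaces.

First, c1 ⊕ c2 = (M1 ⊕ K) ⊕ (M2 ⊕ K) = M1 ⊕ M2, so the key drops out. Then M2 = (M1 ⊕ M2) ⊕ M1 over the first 7 bytes.
byte 0: (1c xor ab) xor 74 = b7 xor 74 = c3
byte 1: (d3 xor 55) xor 61 = 86 xor 61 = e7
byte 2: (12 xor 65) xor 72 = 77 xor 72 = 05
byte 3: (b1 xor 13) xor 67 = a2 xor 67 = c5
byte 4: (43 xor 2a) xor 65 = 69 xor 65 = 0c
byte 5: (db xor 7e) xor 74 = a5 xor 74 = d1
byte 6: (ce xor bf) xor 20 = 71 xor 20 = 51

11000011 11100111 00000101 11000101 00001100 11010001 01010001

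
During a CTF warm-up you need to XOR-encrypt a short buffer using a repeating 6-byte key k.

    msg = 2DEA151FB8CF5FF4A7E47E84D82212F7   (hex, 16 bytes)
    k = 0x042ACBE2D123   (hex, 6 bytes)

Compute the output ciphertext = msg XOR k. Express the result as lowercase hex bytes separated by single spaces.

29 c0 de fd 69 ec 5b de 6c 06 af a7 dc 08 d9 15

The 6-byte key repeats, so the effective keystream is 04 2a cb e2 d1 23 04 2a cb e2 d1 23 04 2a cb e2.
byte 0: 2d XOR 04 = 29
byte 1: ea XOR 2a = c0
byte 2: 15 XOR cb = de
byte 3: 1f XOR e2 = fd
byte 4: b8 XOR d1 = 69
byte 5: cf XOR 23 = ec
byte 6: 5f XOR 04 = 5b
byte 7: f4 XOR 2a = de
byte 8: a7 XOR cb = 6c
byte 9: e4 XOR e2 = 06
byte 10: 7e XOR d1 = af
byte 11: 84 XOR 23 = a7
byte 12: d8 XOR 04 = dc
byte 13: 22 XOR 2a = 08
byte 14: 12 XOR cb = d9
byte 15: f7 XOR e2 = 15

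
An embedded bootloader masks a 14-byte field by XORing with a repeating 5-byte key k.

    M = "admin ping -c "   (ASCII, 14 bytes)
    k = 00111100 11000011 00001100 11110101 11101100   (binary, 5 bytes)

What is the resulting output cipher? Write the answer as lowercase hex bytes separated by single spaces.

The 5-byte key repeats, so the effective keystream is 3c c3 0c f5 ec 3c c3 0c f5 ec 3c c3 0c f5.
byte 0: 01100001 ⊕ 00111100 = 01011101
byte 1: 01100100 ⊕ 11000011 = 10100111
byte 2: 01101101 ⊕ 00001100 = 01100001
byte 3: 01101001 ⊕ 11110101 = 10011100
byte 4: 01101110 ⊕ 11101100 = 10000010
byte 5: 00100000 ⊕ 00111100 = 00011100
byte 6: 01110000 ⊕ 11000011 = 10110011
byte 7: 01101001 ⊕ 00001100 = 01100101
byte 8: 01101110 ⊕ 11110101 = 10011011
byte 9: 01100111 ⊕ 11101100 = 10001011
byte 10: 00100000 ⊕ 00111100 = 00011100
byte 11: 00101101 ⊕ 11000011 = 11101110
byte 12: 01100011 ⊕ 00001100 = 01101111
byte 13: 00100000 ⊕ 11110101 = 11010101

5d a7 61 9c 82 1c b3 65 9b 8b 1c ee 6f d5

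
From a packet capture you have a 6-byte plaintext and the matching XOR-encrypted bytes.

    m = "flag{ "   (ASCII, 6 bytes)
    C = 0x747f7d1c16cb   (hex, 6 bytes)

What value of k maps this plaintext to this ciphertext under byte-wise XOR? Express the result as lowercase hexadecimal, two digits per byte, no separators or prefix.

Since C = m ⊕ k, XORing both sides with m gives k = m ⊕ C.
66 XOR 74 = 12
6c XOR 7f = 13
61 XOR 7d = 1c
67 XOR 1c = 7b
7b XOR 16 = 6d
20 XOR cb = eb

12131c7b6deb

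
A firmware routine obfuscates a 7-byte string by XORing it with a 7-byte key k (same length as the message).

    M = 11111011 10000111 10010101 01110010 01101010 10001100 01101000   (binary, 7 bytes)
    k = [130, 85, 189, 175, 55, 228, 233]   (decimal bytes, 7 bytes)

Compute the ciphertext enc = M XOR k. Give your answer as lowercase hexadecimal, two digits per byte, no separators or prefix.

79d228dd5d6881

fb xor 82 = 79
87 xor 55 = d2
95 xor bd = 28
72 xor af = dd
6a xor 37 = 5d
8c xor e4 = 68
68 xor e9 = 81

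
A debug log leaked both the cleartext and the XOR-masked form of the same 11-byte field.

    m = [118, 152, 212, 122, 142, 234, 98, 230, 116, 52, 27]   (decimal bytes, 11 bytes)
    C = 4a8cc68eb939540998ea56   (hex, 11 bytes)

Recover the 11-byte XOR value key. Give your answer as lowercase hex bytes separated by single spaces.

3c 14 12 f4 37 d3 36 ef ec de 4d

Since C = m ⊕ key, XORing both sides with m gives key = m ⊕ C.
76 ^ 4a = 3c
98 ^ 8c = 14
d4 ^ c6 = 12
7a ^ 8e = f4
8e ^ b9 = 37
ea ^ 39 = d3
62 ^ 54 = 36
e6 ^ 09 = ef
74 ^ 98 = ec
34 ^ ea = de
1b ^ 56 = 4d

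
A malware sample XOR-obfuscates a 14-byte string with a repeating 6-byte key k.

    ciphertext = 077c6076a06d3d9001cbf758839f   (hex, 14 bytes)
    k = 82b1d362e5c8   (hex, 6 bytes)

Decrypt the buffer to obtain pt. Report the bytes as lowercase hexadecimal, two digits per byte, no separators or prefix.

The 6-byte key repeats, so the effective keystream is 82 b1 d3 62 e5 c8 82 b1 d3 62 e5 c8 82 b1.
byte 0: 07 ⊕ 82 = 85
byte 1: 7c ⊕ b1 = cd
byte 2: 60 ⊕ d3 = b3
byte 3: 76 ⊕ 62 = 14
byte 4: a0 ⊕ e5 = 45
byte 5: 6d ⊕ c8 = a5
byte 6: 3d ⊕ 82 = bf
byte 7: 90 ⊕ b1 = 21
byte 8: 01 ⊕ d3 = d2
byte 9: cb ⊕ 62 = a9
byte 10: f7 ⊕ e5 = 12
byte 11: 58 ⊕ c8 = 90
byte 12: 83 ⊕ 82 = 01
byte 13: 9f ⊕ b1 = 2e

85cdb31445a5bf21d2a91290012e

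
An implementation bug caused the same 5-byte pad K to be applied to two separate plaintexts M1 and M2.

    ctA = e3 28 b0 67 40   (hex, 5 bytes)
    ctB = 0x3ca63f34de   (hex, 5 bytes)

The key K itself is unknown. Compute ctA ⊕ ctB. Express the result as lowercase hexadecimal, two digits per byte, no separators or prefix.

ctA ⊕ ctB = (M1 ⊕ K) ⊕ (M2 ⊕ K) = M1 ⊕ M2 — the shared key cancels under XOR.
e3 XOR 3c = df
28 XOR a6 = 8e
b0 XOR 3f = 8f
67 XOR 34 = 53
40 XOR de = 9e

df8e8f539e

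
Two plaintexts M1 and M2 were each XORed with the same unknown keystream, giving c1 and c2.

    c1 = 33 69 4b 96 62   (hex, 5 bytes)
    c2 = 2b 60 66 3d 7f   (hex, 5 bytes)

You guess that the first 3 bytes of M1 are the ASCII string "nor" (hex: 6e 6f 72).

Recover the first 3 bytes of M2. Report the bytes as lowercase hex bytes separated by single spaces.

76 66 5f

First, c1 ⊕ c2 = (M1 ⊕ K) ⊕ (M2 ⊕ K) = M1 ⊕ M2, so the key drops out. Then M2 = (M1 ⊕ M2) ⊕ M1 over the first 3 bytes.
byte 0: (33 XOR 2b) XOR 6e = 18 XOR 6e = 76
byte 1: (69 XOR 60) XOR 6f = 09 XOR 6f = 66
byte 2: (4b XOR 66) XOR 72 = 2d XOR 72 = 5f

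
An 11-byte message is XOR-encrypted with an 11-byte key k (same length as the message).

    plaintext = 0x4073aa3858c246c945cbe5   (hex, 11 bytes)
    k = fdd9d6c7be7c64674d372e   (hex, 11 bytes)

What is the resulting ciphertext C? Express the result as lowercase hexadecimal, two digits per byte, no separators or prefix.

XOR is its own inverse, so applying the key byte-wise gives the result directly.
40 XOR fd = bd
73 XOR d9 = aa
aa XOR d6 = 7c
38 XOR c7 = ff
58 XOR be = e6
c2 XOR 7c = be
46 XOR 64 = 22
c9 XOR 67 = ae
45 XOR 4d = 08
cb XOR 37 = fc
e5 XOR 2e = cb

bdaa7cffe6be22ae08fccb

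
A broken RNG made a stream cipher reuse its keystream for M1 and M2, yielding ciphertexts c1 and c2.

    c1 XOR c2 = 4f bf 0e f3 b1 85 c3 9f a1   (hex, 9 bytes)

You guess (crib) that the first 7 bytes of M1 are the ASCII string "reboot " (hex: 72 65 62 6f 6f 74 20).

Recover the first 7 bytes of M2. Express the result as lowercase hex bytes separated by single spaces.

3d da 6c 9c de f1 e3

Since c1 ⊕ c2 = M1 ⊕ M2, XORing with the guessed M1 bytes yields the corresponding M2 bytes: M2 = (c1 ⊕ c2) ⊕ M1.
4f XOR 72 = 3d
bf XOR 65 = da
0e XOR 62 = 6c
f3 XOR 6f = 9c
b1 XOR 6f = de
85 XOR 74 = f1
c3 XOR 20 = e3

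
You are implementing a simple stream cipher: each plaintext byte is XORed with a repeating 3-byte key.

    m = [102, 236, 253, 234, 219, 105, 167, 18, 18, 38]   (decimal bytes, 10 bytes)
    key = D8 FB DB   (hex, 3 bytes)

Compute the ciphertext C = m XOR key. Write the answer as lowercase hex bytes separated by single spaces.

be 17 26 32 20 b2 7f e9 c9 fe

The 3-byte key repeats, so the effective keystream is d8 fb db d8 fb db d8 fb db d8.
byte 0: 66 xor d8 = be
byte 1: ec xor fb = 17
byte 2: fd xor db = 26
byte 3: ea xor d8 = 32
byte 4: db xor fb = 20
byte 5: 69 xor db = b2
byte 6: a7 xor d8 = 7f
byte 7: 12 xor fb = e9
byte 8: 12 xor db = c9
byte 9: 26 xor d8 = fe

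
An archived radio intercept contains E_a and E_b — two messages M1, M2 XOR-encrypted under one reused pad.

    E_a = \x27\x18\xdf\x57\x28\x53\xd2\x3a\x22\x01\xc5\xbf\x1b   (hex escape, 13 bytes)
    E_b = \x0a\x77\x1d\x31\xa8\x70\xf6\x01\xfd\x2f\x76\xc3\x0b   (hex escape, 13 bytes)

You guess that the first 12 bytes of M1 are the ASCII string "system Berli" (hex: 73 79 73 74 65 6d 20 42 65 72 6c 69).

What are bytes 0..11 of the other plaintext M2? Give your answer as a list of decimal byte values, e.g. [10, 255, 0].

First, E_a ⊕ E_b = (M1 ⊕ K) ⊕ (M2 ⊕ K) = M1 ⊕ M2, so the key drops out. Then M2 = (M1 ⊕ M2) ⊕ M1 over the first 12 bytes.
byte 0: (27 xor 0a) xor 73 = 2d xor 73 = 5e
byte 1: (18 xor 77) xor 79 = 6f xor 79 = 16
byte 2: (df xor 1d) xor 73 = c2 xor 73 = b1
byte 3: (57 xor 31) xor 74 = 66 xor 74 = 12
byte 4: (28 xor a8) xor 65 = 80 xor 65 = e5
byte 5: (53 xor 70) xor 6d = 23 xor 6d = 4e
byte 6: (d2 xor f6) xor 20 = 24 xor 20 = 04
byte 7: (3a xor 01) xor 42 = 3b xor 42 = 79
byte 8: (22 xor fd) xor 65 = df xor 65 = ba
byte 9: (01 xor 2f) xor 72 = 2e xor 72 = 5c
byte 10: (c5 xor 76) xor 6c = b3 xor 6c = df
byte 11: (bf xor c3) xor 69 = 7c xor 69 = 15

[94, 22, 177, 18, 229, 78, 4, 121, 186, 92, 223, 21]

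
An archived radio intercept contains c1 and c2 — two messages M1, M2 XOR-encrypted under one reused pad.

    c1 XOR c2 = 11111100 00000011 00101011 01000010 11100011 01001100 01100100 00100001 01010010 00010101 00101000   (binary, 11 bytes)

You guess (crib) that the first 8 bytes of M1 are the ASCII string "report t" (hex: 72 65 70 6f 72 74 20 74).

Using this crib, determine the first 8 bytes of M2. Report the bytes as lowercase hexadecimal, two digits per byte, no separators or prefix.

Since c1 ⊕ c2 = M1 ⊕ M2, XORing with the guessed M1 bytes yields the corresponding M2 bytes: M2 = (c1 ⊕ c2) ⊕ M1.
byte 0: 11111100 ^ 01110010 = 10001110
byte 1: 00000011 ^ 01100101 = 01100110
byte 2: 00101011 ^ 01110000 = 01011011
byte 3: 01000010 ^ 01101111 = 00101101
byte 4: 11100011 ^ 01110010 = 10010001
byte 5: 01001100 ^ 01110100 = 00111000
byte 6: 01100100 ^ 00100000 = 01000100
byte 7: 00100001 ^ 01110100 = 01010101

8e665b2d91384455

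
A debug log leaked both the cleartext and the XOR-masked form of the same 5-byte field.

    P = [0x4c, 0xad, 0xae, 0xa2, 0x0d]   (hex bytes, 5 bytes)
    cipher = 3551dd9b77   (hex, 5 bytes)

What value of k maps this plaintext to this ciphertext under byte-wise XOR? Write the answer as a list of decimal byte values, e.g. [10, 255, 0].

[121, 252, 115, 57, 122]

Since cipher = P ⊕ k, XORing both sides with P gives k = P ⊕ cipher.
 76 ^  53 = 121
173 ^  81 = 252
174 ^ 221 = 115
162 ^ 155 =  57
 13 ^ 119 = 122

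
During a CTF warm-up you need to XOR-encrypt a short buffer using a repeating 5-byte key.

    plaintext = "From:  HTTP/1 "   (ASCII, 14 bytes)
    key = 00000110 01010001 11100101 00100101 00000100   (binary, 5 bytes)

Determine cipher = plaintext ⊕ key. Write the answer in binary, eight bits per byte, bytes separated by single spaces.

The 5-byte key repeats, so the effective keystream is 06 51 e5 25 04 06 51 e5 25 04 06 51 e5 25.
byte 0:  70 ⊕   6 =  64
byte 1: 114 ⊕  81 =  35
byte 2: 111 ⊕ 229 = 138
byte 3: 109 ⊕  37 =  72
byte 4:  58 ⊕   4 =  62
byte 5:  32 ⊕   6 =  38
byte 6:  32 ⊕  81 = 113
byte 7:  72 ⊕ 229 = 173
byte 8:  84 ⊕  37 = 113
byte 9:  84 ⊕   4 =  80
byte 10:  80 ⊕   6 =  86
byte 11:  47 ⊕  81 = 126
byte 12:  49 ⊕ 229 = 212
byte 13:  32 ⊕  37 =   5

01000000 00100011 10001010 01001000 00111110 00100110 01110001 10101101 01110001 01010000 01010110 01111110 11010100 00000101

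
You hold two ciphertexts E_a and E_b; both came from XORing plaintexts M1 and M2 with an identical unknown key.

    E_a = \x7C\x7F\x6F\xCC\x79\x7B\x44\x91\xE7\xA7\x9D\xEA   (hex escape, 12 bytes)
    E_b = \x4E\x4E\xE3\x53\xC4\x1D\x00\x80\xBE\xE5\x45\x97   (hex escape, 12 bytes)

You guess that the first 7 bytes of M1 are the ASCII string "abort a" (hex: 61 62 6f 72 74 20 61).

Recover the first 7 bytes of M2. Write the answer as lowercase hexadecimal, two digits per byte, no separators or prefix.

First, E_a ⊕ E_b = (M1 ⊕ K) ⊕ (M2 ⊕ K) = M1 ⊕ M2, so the key drops out. Then M2 = (M1 ⊕ M2) ⊕ M1 over the first 7 bytes.
byte 0: (7c ⊕ 4e) ⊕ 61 = 32 ⊕ 61 = 53
byte 1: (7f ⊕ 4e) ⊕ 62 = 31 ⊕ 62 = 53
byte 2: (6f ⊕ e3) ⊕ 6f = 8c ⊕ 6f = e3
byte 3: (cc ⊕ 53) ⊕ 72 = 9f ⊕ 72 = ed
byte 4: (79 ⊕ c4) ⊕ 74 = bd ⊕ 74 = c9
byte 5: (7b ⊕ 1d) ⊕ 20 = 66 ⊕ 20 = 46
byte 6: (44 ⊕ 00) ⊕ 61 = 44 ⊕ 61 = 25

5353e3edc94625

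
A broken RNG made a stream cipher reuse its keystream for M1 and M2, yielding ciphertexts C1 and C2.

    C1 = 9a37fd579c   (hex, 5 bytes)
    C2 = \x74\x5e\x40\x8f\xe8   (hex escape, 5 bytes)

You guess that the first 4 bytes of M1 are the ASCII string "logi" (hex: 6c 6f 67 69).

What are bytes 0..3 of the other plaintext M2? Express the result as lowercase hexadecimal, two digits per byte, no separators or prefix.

8206dab1

First, C1 ⊕ C2 = (M1 ⊕ K) ⊕ (M2 ⊕ K) = M1 ⊕ M2, so the key drops out. Then M2 = (M1 ⊕ M2) ⊕ M1 over the first 4 bytes.
byte 0: (9a xor 74) xor 6c = ee xor 6c = 82
byte 1: (37 xor 5e) xor 6f = 69 xor 6f = 06
byte 2: (fd xor 40) xor 67 = bd xor 67 = da
byte 3: (57 xor 8f) xor 69 = d8 xor 69 = b1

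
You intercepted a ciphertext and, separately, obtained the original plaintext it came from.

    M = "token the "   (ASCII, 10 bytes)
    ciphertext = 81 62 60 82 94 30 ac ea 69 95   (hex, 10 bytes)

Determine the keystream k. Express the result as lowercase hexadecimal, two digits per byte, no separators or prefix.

f50d0be7fa10d8820cb5

Since ciphertext = M ⊕ k, XORing both sides with M gives k = M ⊕ ciphertext.
74 XOR 81 = f5
6f XOR 62 = 0d
6b XOR 60 = 0b
65 XOR 82 = e7
6e XOR 94 = fa
20 XOR 30 = 10
74 XOR ac = d8
68 XOR ea = 82
65 XOR 69 = 0c
20 XOR 95 = b5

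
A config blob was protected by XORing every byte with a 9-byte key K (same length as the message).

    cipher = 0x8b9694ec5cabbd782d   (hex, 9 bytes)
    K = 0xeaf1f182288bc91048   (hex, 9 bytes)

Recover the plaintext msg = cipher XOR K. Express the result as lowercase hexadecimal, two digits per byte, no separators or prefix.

6167656e7420746865

XOR is its own inverse, so applying the key byte-wise gives the result directly.
8b xor ea = 61
96 xor f1 = 67
94 xor f1 = 65
ec xor 82 = 6e
5c xor 28 = 74
ab xor 8b = 20
bd xor c9 = 74
78 xor 10 = 68
2d xor 48 = 65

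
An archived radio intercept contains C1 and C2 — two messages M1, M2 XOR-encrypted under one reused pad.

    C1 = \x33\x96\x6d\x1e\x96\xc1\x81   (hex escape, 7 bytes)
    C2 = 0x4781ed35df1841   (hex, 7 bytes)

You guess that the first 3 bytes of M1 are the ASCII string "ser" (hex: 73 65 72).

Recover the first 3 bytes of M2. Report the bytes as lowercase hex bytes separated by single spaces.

First, C1 ⊕ C2 = (M1 ⊕ K) ⊕ (M2 ⊕ K) = M1 ⊕ M2, so the key drops out. Then M2 = (M1 ⊕ M2) ⊕ M1 over the first 3 bytes.
byte 0: (33 ⊕ 47) ⊕ 73 = 74 ⊕ 73 = 07
byte 1: (96 ⊕ 81) ⊕ 65 = 17 ⊕ 65 = 72
byte 2: (6d ⊕ ed) ⊕ 72 = 80 ⊕ 72 = f2

07 72 f2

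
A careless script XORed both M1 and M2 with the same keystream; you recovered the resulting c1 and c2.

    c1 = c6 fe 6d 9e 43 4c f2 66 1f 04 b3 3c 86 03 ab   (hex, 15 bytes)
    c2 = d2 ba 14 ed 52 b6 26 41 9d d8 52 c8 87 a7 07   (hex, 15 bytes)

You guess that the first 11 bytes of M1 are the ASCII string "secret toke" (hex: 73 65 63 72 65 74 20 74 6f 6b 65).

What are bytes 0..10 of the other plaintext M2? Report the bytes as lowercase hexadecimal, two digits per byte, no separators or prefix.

First, c1 ⊕ c2 = (M1 ⊕ K) ⊕ (M2 ⊕ K) = M1 ⊕ M2, so the key drops out. Then M2 = (M1 ⊕ M2) ⊕ M1 over the first 11 bytes.
byte 0: (c6 XOR d2) XOR 73 = 14 XOR 73 = 67
byte 1: (fe XOR ba) XOR 65 = 44 XOR 65 = 21
byte 2: (6d XOR 14) XOR 63 = 79 XOR 63 = 1a
byte 3: (9e XOR ed) XOR 72 = 73 XOR 72 = 01
byte 4: (43 XOR 52) XOR 65 = 11 XOR 65 = 74
byte 5: (4c XOR b6) XOR 74 = fa XOR 74 = 8e
byte 6: (f2 XOR 26) XOR 20 = d4 XOR 20 = f4
byte 7: (66 XOR 41) XOR 74 = 27 XOR 74 = 53
byte 8: (1f XOR 9d) XOR 6f = 82 XOR 6f = ed
byte 9: (04 XOR d8) XOR 6b = dc XOR 6b = b7
byte 10: (b3 XOR 52) XOR 65 = e1 XOR 65 = 84

67211a01748ef453edb784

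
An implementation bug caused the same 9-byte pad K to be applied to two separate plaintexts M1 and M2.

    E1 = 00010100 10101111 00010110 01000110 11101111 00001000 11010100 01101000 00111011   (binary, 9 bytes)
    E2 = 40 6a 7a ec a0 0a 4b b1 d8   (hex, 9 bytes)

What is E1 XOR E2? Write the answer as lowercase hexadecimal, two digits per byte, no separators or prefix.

54c56caa4f029fd9e3

E1 ⊕ E2 = (M1 ⊕ K) ⊕ (M2 ⊕ K) = M1 ⊕ M2 — the shared key cancels under XOR.
14 ^ 40 = 54
af ^ 6a = c5
16 ^ 7a = 6c
46 ^ ec = aa
ef ^ a0 = 4f
08 ^ 0a = 02
d4 ^ 4b = 9f
68 ^ b1 = d9
3b ^ d8 = e3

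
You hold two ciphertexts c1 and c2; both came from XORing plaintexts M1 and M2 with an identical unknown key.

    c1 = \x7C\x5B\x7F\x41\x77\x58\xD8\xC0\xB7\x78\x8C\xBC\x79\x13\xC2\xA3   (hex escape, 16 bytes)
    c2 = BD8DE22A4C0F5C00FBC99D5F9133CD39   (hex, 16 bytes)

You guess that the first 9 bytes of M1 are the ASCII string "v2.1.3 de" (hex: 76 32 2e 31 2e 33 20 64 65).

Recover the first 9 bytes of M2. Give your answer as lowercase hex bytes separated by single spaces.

b7 e4 b3 5a 15 64 a4 a4 29

First, c1 ⊕ c2 = (M1 ⊕ K) ⊕ (M2 ⊕ K) = M1 ⊕ M2, so the key drops out. Then M2 = (M1 ⊕ M2) ⊕ M1 over the first 9 bytes.
byte 0: (7c ⊕ bd) ⊕ 76 = c1 ⊕ 76 = b7
byte 1: (5b ⊕ 8d) ⊕ 32 = d6 ⊕ 32 = e4
byte 2: (7f ⊕ e2) ⊕ 2e = 9d ⊕ 2e = b3
byte 3: (41 ⊕ 2a) ⊕ 31 = 6b ⊕ 31 = 5a
byte 4: (77 ⊕ 4c) ⊕ 2e = 3b ⊕ 2e = 15
byte 5: (58 ⊕ 0f) ⊕ 33 = 57 ⊕ 33 = 64
byte 6: (d8 ⊕ 5c) ⊕ 20 = 84 ⊕ 20 = a4
byte 7: (c0 ⊕ 00) ⊕ 64 = c0 ⊕ 64 = a4
byte 8: (b7 ⊕ fb) ⊕ 65 = 4c ⊕ 65 = 29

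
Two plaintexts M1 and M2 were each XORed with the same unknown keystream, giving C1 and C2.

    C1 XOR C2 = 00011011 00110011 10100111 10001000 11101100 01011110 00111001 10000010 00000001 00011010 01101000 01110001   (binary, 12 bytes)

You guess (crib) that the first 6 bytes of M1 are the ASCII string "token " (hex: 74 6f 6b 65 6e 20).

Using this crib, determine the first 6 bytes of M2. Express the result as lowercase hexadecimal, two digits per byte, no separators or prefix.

Since C1 ⊕ C2 = M1 ⊕ M2, XORing with the guessed M1 bytes yields the corresponding M2 bytes: M2 = (C1 ⊕ C2) ⊕ M1.
00011011 ⊕ 01110100 = 01101111
00110011 ⊕ 01101111 = 01011100
10100111 ⊕ 01101011 = 11001100
10001000 ⊕ 01100101 = 11101101
11101100 ⊕ 01101110 = 10000010
01011110 ⊕ 00100000 = 01111110

6f5ccced827e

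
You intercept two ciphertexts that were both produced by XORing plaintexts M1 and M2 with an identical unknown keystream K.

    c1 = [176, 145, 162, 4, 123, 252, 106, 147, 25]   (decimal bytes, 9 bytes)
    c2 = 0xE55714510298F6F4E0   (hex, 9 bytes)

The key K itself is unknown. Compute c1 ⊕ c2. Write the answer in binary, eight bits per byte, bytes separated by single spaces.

c1 ⊕ c2 = (M1 ⊕ K) ⊕ (M2 ⊕ K) = M1 ⊕ M2 — the shared key cancels under XOR.
byte 0: 176 ⊕ 229 =  85
byte 1: 145 ⊕  87 = 198
byte 2: 162 ⊕  20 = 182
byte 3:   4 ⊕  81 =  85
byte 4: 123 ⊕   2 = 121
byte 5: 252 ⊕ 152 = 100
byte 6: 106 ⊕ 246 = 156
byte 7: 147 ⊕ 244 = 103
byte 8:  25 ⊕ 224 = 249

01010101 11000110 10110110 01010101 01111001 01100100 10011100 01100111 11111001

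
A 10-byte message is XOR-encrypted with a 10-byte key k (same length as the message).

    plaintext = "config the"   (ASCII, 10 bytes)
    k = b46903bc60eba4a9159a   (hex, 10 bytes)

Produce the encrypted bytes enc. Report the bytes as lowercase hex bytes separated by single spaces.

d7 06 6d da 09 8c 84 dd 7d ff

XOR is its own inverse, so applying the key byte-wise gives the result directly.
01100011 xor 10110100 = 11010111
01101111 xor 01101001 = 00000110
01101110 xor 00000011 = 01101101
01100110 xor 10111100 = 11011010
01101001 xor 01100000 = 00001001
01100111 xor 11101011 = 10001100
00100000 xor 10100100 = 10000100
01110100 xor 10101001 = 11011101
01101000 xor 00010101 = 01111101
01100101 xor 10011010 = 11111111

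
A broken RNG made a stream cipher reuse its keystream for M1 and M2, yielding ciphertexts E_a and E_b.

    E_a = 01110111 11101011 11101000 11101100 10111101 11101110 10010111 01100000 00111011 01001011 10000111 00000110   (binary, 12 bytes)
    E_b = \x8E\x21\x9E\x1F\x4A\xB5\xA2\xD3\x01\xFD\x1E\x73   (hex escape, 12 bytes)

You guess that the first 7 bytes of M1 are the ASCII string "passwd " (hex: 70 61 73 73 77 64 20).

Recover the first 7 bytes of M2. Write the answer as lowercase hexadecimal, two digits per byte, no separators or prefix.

First, E_a ⊕ E_b = (M1 ⊕ K) ⊕ (M2 ⊕ K) = M1 ⊕ M2, so the key drops out. Then M2 = (M1 ⊕ M2) ⊕ M1 over the first 7 bytes.
byte 0: (77 xor 8e) xor 70 = f9 xor 70 = 89
byte 1: (eb xor 21) xor 61 = ca xor 61 = ab
byte 2: (e8 xor 9e) xor 73 = 76 xor 73 = 05
byte 3: (ec xor 1f) xor 73 = f3 xor 73 = 80
byte 4: (bd xor 4a) xor 77 = f7 xor 77 = 80
byte 5: (ee xor b5) xor 64 = 5b xor 64 = 3f
byte 6: (97 xor a2) xor 20 = 35 xor 20 = 15

89ab0580803f15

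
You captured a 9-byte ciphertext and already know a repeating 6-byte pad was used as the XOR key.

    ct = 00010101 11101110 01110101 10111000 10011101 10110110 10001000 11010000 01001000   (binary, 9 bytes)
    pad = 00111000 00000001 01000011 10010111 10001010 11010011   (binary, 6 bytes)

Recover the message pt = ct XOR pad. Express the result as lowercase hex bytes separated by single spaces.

2d ef 36 2f 17 65 b0 d1 0b

The 6-byte key repeats, so the effective keystream is 38 01 43 97 8a d3 38 01 43.
byte 0: 15 ⊕ 38 = 2d
byte 1: ee ⊕ 01 = ef
byte 2: 75 ⊕ 43 = 36
byte 3: b8 ⊕ 97 = 2f
byte 4: 9d ⊕ 8a = 17
byte 5: b6 ⊕ d3 = 65
byte 6: 88 ⊕ 38 = b0
byte 7: d0 ⊕ 01 = d1
byte 8: 48 ⊕ 43 = 0b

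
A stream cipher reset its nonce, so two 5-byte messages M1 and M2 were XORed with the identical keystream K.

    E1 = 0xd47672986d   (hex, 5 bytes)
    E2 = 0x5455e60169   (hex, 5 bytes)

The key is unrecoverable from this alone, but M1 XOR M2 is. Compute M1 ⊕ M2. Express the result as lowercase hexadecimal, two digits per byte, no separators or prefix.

E1 ⊕ E2 = (M1 ⊕ K) ⊕ (M2 ⊕ K) = M1 ⊕ M2 — the shared key cancels under XOR.
byte 0: 212 xor  84 = 128
byte 1: 118 xor  85 =  35
byte 2: 114 xor 230 = 148
byte 3: 152 xor   1 = 153
byte 4: 109 xor 105 =   4

8023949904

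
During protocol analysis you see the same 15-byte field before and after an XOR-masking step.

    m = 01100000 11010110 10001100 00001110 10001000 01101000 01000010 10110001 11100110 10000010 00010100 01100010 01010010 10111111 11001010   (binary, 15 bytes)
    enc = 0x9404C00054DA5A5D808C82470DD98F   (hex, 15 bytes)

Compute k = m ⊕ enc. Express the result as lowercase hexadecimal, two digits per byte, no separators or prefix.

Since enc = m ⊕ k, XORing both sides with m gives k = m ⊕ enc.
byte 0: 60 XOR 94 = f4
byte 1: d6 XOR 04 = d2
byte 2: 8c XOR c0 = 4c
byte 3: 0e XOR 00 = 0e
byte 4: 88 XOR 54 = dc
byte 5: 68 XOR da = b2
byte 6: 42 XOR 5a = 18
byte 7: b1 XOR 5d = ec
byte 8: e6 XOR 80 = 66
byte 9: 82 XOR 8c = 0e
byte 10: 14 XOR 82 = 96
byte 11: 62 XOR 47 = 25
byte 12: 52 XOR 0d = 5f
byte 13: bf XOR d9 = 66
byte 14: ca XOR 8f = 45

f4d24c0edcb218ec660e96255f6645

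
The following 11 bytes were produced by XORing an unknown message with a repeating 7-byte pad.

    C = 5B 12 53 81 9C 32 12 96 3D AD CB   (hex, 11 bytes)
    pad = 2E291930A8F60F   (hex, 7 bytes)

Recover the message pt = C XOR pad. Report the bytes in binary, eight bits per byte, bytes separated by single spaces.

01110101 00111011 01001010 10110001 00110100 11000100 00011101 10111000 00010100 10110100 11111011

The 7-byte key repeats, so the effective keystream is 2e 29 19 30 a8 f6 0f 2e 29 19 30.
byte 0: 01011011 XOR 00101110 = 01110101
byte 1: 00010010 XOR 00101001 = 00111011
byte 2: 01010011 XOR 00011001 = 01001010
byte 3: 10000001 XOR 00110000 = 10110001
byte 4: 10011100 XOR 10101000 = 00110100
byte 5: 00110010 XOR 11110110 = 11000100
byte 6: 00010010 XOR 00001111 = 00011101
byte 7: 10010110 XOR 00101110 = 10111000
byte 8: 00111101 XOR 00101001 = 00010100
byte 9: 10101101 XOR 00011001 = 10110100
byte 10: 11001011 XOR 00110000 = 11111011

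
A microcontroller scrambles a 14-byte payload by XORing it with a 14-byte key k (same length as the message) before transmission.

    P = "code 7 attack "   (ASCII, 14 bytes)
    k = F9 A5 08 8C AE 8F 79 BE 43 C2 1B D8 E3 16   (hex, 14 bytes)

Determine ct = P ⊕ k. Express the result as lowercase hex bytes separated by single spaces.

9a ca 6c e9 8e b8 59 df 37 b6 7a bb 88 36

XOR is its own inverse, so applying the key byte-wise gives the result directly.
01100011 XOR 11111001 = 10011010
01101111 XOR 10100101 = 11001010
01100100 XOR 00001000 = 01101100
01100101 XOR 10001100 = 11101001
00100000 XOR 10101110 = 10001110
00110111 XOR 10001111 = 10111000
00100000 XOR 01111001 = 01011001
01100001 XOR 10111110 = 11011111
01110100 XOR 01000011 = 00110111
01110100 XOR 11000010 = 10110110
01100001 XOR 00011011 = 01111010
01100011 XOR 11011000 = 10111011
01101011 XOR 11100011 = 10001000
00100000 XOR 00010110 = 00110110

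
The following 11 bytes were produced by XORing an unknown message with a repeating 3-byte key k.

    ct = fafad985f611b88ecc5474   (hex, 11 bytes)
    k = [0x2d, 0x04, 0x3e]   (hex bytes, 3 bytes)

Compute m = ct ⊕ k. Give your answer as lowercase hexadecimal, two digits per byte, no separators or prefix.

d7fee7a8f22f958af27970

The 3-byte key repeats, so the effective keystream is 2d 04 3e 2d 04 3e 2d 04 3e 2d 04.
byte 0: 250 ⊕  45 = 215
byte 1: 250 ⊕   4 = 254
byte 2: 217 ⊕  62 = 231
byte 3: 133 ⊕  45 = 168
byte 4: 246 ⊕   4 = 242
byte 5:  17 ⊕  62 =  47
byte 6: 184 ⊕  45 = 149
byte 7: 142 ⊕   4 = 138
byte 8: 204 ⊕  62 = 242
byte 9:  84 ⊕  45 = 121
byte 10: 116 ⊕   4 = 112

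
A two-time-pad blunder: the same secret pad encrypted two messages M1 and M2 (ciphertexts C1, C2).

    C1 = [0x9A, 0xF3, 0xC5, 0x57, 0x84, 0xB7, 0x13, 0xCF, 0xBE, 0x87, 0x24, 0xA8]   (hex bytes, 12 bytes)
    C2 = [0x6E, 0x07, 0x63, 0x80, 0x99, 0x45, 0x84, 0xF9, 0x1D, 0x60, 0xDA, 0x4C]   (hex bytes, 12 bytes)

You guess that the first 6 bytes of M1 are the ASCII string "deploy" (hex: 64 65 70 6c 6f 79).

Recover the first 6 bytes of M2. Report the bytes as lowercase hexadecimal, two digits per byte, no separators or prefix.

9091d6bb728b

First, C1 ⊕ C2 = (M1 ⊕ K) ⊕ (M2 ⊕ K) = M1 ⊕ M2, so the key drops out. Then M2 = (M1 ⊕ M2) ⊕ M1 over the first 6 bytes.
byte 0: (9a XOR 6e) XOR 64 = f4 XOR 64 = 90
byte 1: (f3 XOR 07) XOR 65 = f4 XOR 65 = 91
byte 2: (c5 XOR 63) XOR 70 = a6 XOR 70 = d6
byte 3: (57 XOR 80) XOR 6c = d7 XOR 6c = bb
byte 4: (84 XOR 99) XOR 6f = 1d XOR 6f = 72
byte 5: (b7 XOR 45) XOR 79 = f2 XOR 79 = 8b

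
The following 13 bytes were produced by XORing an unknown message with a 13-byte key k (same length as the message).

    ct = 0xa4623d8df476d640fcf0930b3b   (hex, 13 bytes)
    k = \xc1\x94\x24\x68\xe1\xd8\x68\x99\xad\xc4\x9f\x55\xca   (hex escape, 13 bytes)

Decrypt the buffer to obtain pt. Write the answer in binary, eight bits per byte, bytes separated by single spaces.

01100101 11110110 00011001 11100101 00010101 10101110 10111110 11011001 01010001 00110100 00001100 01011110 11110001

XOR is its own inverse, so applying the key byte-wise gives the result directly.
byte 0: a4 ⊕ c1 = 65
byte 1: 62 ⊕ 94 = f6
byte 2: 3d ⊕ 24 = 19
byte 3: 8d ⊕ 68 = e5
byte 4: f4 ⊕ e1 = 15
byte 5: 76 ⊕ d8 = ae
byte 6: d6 ⊕ 68 = be
byte 7: 40 ⊕ 99 = d9
byte 8: fc ⊕ ad = 51
byte 9: f0 ⊕ c4 = 34
byte 10: 93 ⊕ 9f = 0c
byte 11: 0b ⊕ 55 = 5e
byte 12: 3b ⊕ ca = f1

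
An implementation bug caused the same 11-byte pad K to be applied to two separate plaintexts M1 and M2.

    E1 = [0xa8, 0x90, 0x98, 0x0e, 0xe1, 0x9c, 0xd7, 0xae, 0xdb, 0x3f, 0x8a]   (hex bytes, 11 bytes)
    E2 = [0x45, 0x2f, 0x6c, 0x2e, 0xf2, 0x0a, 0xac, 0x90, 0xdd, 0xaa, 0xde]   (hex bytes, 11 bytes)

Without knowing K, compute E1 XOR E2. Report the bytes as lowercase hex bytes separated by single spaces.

E1 ⊕ E2 = (M1 ⊕ K) ⊕ (M2 ⊕ K) = M1 ⊕ M2 — the shared key cancels under XOR.
168 ^  69 = 237
144 ^  47 = 191
152 ^ 108 = 244
 14 ^  46 =  32
225 ^ 242 =  19
156 ^  10 = 150
215 ^ 172 = 123
174 ^ 144 =  62
219 ^ 221 =   6
 63 ^ 170 = 149
138 ^ 222 =  84

ed bf f4 20 13 96 7b 3e 06 95 54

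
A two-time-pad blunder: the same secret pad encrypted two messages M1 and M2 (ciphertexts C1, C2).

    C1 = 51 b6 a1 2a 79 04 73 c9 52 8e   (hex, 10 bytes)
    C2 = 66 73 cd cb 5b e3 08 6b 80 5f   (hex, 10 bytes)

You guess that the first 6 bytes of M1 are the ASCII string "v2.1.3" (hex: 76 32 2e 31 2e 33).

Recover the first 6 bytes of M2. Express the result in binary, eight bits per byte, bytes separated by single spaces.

First, C1 ⊕ C2 = (M1 ⊕ K) ⊕ (M2 ⊕ K) = M1 ⊕ M2, so the key drops out. Then M2 = (M1 ⊕ M2) ⊕ M1 over the first 6 bytes.
byte 0: (51 ⊕ 66) ⊕ 76 = 37 ⊕ 76 = 41
byte 1: (b6 ⊕ 73) ⊕ 32 = c5 ⊕ 32 = f7
byte 2: (a1 ⊕ cd) ⊕ 2e = 6c ⊕ 2e = 42
byte 3: (2a ⊕ cb) ⊕ 31 = e1 ⊕ 31 = d0
byte 4: (79 ⊕ 5b) ⊕ 2e = 22 ⊕ 2e = 0c
byte 5: (04 ⊕ e3) ⊕ 33 = e7 ⊕ 33 = d4

01000001 11110111 01000010 11010000 00001100 11010100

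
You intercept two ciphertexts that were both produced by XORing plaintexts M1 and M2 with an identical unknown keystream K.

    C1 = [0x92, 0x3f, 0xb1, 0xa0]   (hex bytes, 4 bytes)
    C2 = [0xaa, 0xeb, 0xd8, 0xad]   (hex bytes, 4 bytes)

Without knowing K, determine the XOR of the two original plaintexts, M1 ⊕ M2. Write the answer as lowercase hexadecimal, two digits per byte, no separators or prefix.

38d4690d

C1 ⊕ C2 = (M1 ⊕ K) ⊕ (M2 ⊕ K) = M1 ⊕ M2 — the shared key cancels under XOR.
10010010 xor 10101010 = 00111000
00111111 xor 11101011 = 11010100
10110001 xor 11011000 = 01101001
10100000 xor 10101101 = 00001101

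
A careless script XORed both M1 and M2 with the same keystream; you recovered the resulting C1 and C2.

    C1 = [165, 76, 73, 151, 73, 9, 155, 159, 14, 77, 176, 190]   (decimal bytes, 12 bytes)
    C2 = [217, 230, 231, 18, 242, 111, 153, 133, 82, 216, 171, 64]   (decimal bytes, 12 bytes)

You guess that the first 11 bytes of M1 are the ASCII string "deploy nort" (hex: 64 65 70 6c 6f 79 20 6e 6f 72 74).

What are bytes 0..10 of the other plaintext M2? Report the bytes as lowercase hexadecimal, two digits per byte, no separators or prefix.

18cfdee9d41f227433e76f

First, C1 ⊕ C2 = (M1 ⊕ K) ⊕ (M2 ⊕ K) = M1 ⊕ M2, so the key drops out. Then M2 = (M1 ⊕ M2) ⊕ M1 over the first 11 bytes.
byte 0: (a5 xor d9) xor 64 = 7c xor 64 = 18
byte 1: (4c xor e6) xor 65 = aa xor 65 = cf
byte 2: (49 xor e7) xor 70 = ae xor 70 = de
byte 3: (97 xor 12) xor 6c = 85 xor 6c = e9
byte 4: (49 xor f2) xor 6f = bb xor 6f = d4
byte 5: (09 xor 6f) xor 79 = 66 xor 79 = 1f
byte 6: (9b xor 99) xor 20 = 02 xor 20 = 22
byte 7: (9f xor 85) xor 6e = 1a xor 6e = 74
byte 8: (0e xor 52) xor 6f = 5c xor 6f = 33
byte 9: (4d xor d8) xor 72 = 95 xor 72 = e7
byte 10: (b0 xor ab) xor 74 = 1b xor 74 = 6f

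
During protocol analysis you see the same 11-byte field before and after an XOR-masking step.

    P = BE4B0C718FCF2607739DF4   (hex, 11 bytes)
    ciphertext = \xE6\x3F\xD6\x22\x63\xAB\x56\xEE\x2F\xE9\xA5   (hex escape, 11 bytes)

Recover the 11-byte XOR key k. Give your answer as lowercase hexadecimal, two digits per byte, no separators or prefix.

5874da53ec6470e95c7451

Since ciphertext = P ⊕ k, XORing both sides with P gives k = P ⊕ ciphertext.
10111110 ⊕ 11100110 = 01011000
01001011 ⊕ 00111111 = 01110100
00001100 ⊕ 11010110 = 11011010
01110001 ⊕ 00100010 = 01010011
10001111 ⊕ 01100011 = 11101100
11001111 ⊕ 10101011 = 01100100
00100110 ⊕ 01010110 = 01110000
00000111 ⊕ 11101110 = 11101001
01110011 ⊕ 00101111 = 01011100
10011101 ⊕ 11101001 = 01110100
11110100 ⊕ 10100101 = 01010001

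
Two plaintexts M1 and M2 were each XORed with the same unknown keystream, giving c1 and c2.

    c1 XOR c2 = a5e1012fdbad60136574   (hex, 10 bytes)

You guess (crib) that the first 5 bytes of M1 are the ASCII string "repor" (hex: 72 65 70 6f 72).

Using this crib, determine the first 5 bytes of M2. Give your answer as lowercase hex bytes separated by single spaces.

Since c1 ⊕ c2 = M1 ⊕ M2, XORing with the guessed M1 bytes yields the corresponding M2 bytes: M2 = (c1 ⊕ c2) ⊕ M1.
a5 ⊕ 72 = d7
e1 ⊕ 65 = 84
01 ⊕ 70 = 71
2f ⊕ 6f = 40
db ⊕ 72 = a9

d7 84 71 40 a9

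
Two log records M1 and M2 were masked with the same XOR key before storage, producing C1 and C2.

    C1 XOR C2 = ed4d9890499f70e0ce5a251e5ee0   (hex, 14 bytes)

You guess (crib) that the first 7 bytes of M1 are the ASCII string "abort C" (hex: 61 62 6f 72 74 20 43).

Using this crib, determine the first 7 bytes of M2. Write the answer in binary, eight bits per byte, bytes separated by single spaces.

Since C1 ⊕ C2 = M1 ⊕ M2, XORing with the guessed M1 bytes yields the corresponding M2 bytes: M2 = (C1 ⊕ C2) ⊕ M1.
byte 0: 11101101 xor 01100001 = 10001100
byte 1: 01001101 xor 01100010 = 00101111
byte 2: 10011000 xor 01101111 = 11110111
byte 3: 10010000 xor 01110010 = 11100010
byte 4: 01001001 xor 01110100 = 00111101
byte 5: 10011111 xor 00100000 = 10111111
byte 6: 01110000 xor 01000011 = 00110011

10001100 00101111 11110111 11100010 00111101 10111111 00110011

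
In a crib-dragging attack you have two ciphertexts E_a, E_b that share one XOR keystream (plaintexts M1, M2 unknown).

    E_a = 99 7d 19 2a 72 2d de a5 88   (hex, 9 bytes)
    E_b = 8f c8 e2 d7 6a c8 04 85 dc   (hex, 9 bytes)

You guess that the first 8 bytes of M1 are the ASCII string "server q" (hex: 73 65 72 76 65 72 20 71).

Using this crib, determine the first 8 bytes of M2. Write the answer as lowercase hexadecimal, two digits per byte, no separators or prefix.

First, E_a ⊕ E_b = (M1 ⊕ K) ⊕ (M2 ⊕ K) = M1 ⊕ M2, so the key drops out. Then M2 = (M1 ⊕ M2) ⊕ M1 over the first 8 bytes.
byte 0: (99 ^ 8f) ^ 73 = 16 ^ 73 = 65
byte 1: (7d ^ c8) ^ 65 = b5 ^ 65 = d0
byte 2: (19 ^ e2) ^ 72 = fb ^ 72 = 89
byte 3: (2a ^ d7) ^ 76 = fd ^ 76 = 8b
byte 4: (72 ^ 6a) ^ 65 = 18 ^ 65 = 7d
byte 5: (2d ^ c8) ^ 72 = e5 ^ 72 = 97
byte 6: (de ^ 04) ^ 20 = da ^ 20 = fa
byte 7: (a5 ^ 85) ^ 71 = 20 ^ 71 = 51

65d0898b7d97fa51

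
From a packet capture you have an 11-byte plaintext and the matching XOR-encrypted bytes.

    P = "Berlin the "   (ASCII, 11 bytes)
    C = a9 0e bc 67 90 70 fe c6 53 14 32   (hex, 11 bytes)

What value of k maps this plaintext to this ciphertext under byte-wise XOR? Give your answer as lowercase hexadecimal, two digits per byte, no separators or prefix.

eb6bce0bf91edeb23b7112

Since C = P ⊕ k, XORing both sides with P gives k = P ⊕ C.
42 ⊕ a9 = eb
65 ⊕ 0e = 6b
72 ⊕ bc = ce
6c ⊕ 67 = 0b
69 ⊕ 90 = f9
6e ⊕ 70 = 1e
20 ⊕ fe = de
74 ⊕ c6 = b2
68 ⊕ 53 = 3b
65 ⊕ 14 = 71
20 ⊕ 32 = 12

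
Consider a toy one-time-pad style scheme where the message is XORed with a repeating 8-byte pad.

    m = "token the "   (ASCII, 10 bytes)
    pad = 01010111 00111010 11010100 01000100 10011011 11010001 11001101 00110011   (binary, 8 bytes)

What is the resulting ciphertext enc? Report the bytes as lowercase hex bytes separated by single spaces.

The 8-byte key repeats, so the effective keystream is 57 3a d4 44 9b d1 cd 33 57 3a.
byte 0: 74 ^ 57 = 23
byte 1: 6f ^ 3a = 55
byte 2: 6b ^ d4 = bf
byte 3: 65 ^ 44 = 21
byte 4: 6e ^ 9b = f5
byte 5: 20 ^ d1 = f1
byte 6: 74 ^ cd = b9
byte 7: 68 ^ 33 = 5b
byte 8: 65 ^ 57 = 32
byte 9: 20 ^ 3a = 1a

23 55 bf 21 f5 f1 b9 5b 32 1a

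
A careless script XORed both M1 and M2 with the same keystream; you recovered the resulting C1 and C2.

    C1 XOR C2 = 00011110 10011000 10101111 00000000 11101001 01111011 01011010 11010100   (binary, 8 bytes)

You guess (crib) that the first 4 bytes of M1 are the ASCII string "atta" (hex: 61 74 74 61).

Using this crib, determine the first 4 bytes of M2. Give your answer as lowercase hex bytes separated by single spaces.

Since C1 ⊕ C2 = M1 ⊕ M2, XORing with the guessed M1 bytes yields the corresponding M2 bytes: M2 = (C1 ⊕ C2) ⊕ M1.
 30 ⊕  97 = 127
152 ⊕ 116 = 236
175 ⊕ 116 = 219
  0 ⊕  97 =  97

7f ec db 61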